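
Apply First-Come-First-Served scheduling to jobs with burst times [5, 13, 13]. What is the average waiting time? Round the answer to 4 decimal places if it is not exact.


FCFS order (as given): [5, 13, 13]
Waiting times:
  Job 1: wait = 0
  Job 2: wait = 5
  Job 3: wait = 18
Sum of waiting times = 23
Average waiting time = 23/3 = 7.6667

7.6667


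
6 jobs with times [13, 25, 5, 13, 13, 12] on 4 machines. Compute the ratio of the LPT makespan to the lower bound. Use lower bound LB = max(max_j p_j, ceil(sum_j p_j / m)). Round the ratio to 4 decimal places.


LPT order: [25, 13, 13, 13, 12, 5]
Machine loads after assignment: [25, 25, 18, 13]
LPT makespan = 25
Lower bound = max(max_job, ceil(total/4)) = max(25, 21) = 25
Ratio = 25 / 25 = 1.0

1.0


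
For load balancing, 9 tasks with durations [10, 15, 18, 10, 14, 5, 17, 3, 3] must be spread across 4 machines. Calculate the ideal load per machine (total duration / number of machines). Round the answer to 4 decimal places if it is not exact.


Total processing time = 10 + 15 + 18 + 10 + 14 + 5 + 17 + 3 + 3 = 95
Number of machines = 4
Ideal balanced load = 95 / 4 = 23.75

23.75


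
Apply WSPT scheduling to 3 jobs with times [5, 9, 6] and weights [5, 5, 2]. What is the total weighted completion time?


Compute p/w ratios and sort ascending (WSPT): [(5, 5), (9, 5), (6, 2)]
Compute weighted completion times:
  Job (p=5,w=5): C=5, w*C=5*5=25
  Job (p=9,w=5): C=14, w*C=5*14=70
  Job (p=6,w=2): C=20, w*C=2*20=40
Total weighted completion time = 135

135


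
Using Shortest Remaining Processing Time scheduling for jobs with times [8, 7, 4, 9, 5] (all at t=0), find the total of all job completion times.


Since all jobs arrive at t=0, SRPT equals SPT ordering.
SPT order: [4, 5, 7, 8, 9]
Completion times:
  Job 1: p=4, C=4
  Job 2: p=5, C=9
  Job 3: p=7, C=16
  Job 4: p=8, C=24
  Job 5: p=9, C=33
Total completion time = 4 + 9 + 16 + 24 + 33 = 86

86


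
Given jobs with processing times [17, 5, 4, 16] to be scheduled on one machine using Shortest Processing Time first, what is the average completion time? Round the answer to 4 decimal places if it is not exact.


Sort jobs by processing time (SPT order): [4, 5, 16, 17]
Compute completion times sequentially:
  Job 1: processing = 4, completes at 4
  Job 2: processing = 5, completes at 9
  Job 3: processing = 16, completes at 25
  Job 4: processing = 17, completes at 42
Sum of completion times = 80
Average completion time = 80/4 = 20.0

20.0


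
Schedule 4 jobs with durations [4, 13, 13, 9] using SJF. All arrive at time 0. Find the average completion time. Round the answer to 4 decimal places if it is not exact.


SJF order (ascending): [4, 9, 13, 13]
Completion times:
  Job 1: burst=4, C=4
  Job 2: burst=9, C=13
  Job 3: burst=13, C=26
  Job 4: burst=13, C=39
Average completion = 82/4 = 20.5

20.5


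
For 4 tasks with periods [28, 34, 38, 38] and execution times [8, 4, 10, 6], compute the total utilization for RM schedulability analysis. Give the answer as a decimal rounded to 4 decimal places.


Compute individual utilizations (exact fractions):
  Task 1: C/T = 8/28 = 2/7 (approx. 0.2857)
  Task 2: C/T = 4/34 = 2/17 (approx. 0.1176)
  Task 3: C/T = 10/38 = 5/19 (approx. 0.2632)
  Task 4: C/T = 6/38 = 3/19 (approx. 0.1579)
Total utilization U = 2/7 + 2/17 + 5/19 + 3/19 = 1864/2261
Rounded to 4 decimal places: U = 0.8244
RM (Liu & Layland) bound for 4 tasks = 0.756828; compare with U = 1864/2261 (approx. 0.824414)
bound < U <= 1, so the RM sufficient condition is not met (inconclusive; an exact test such as response-time analysis is needed).

0.8244


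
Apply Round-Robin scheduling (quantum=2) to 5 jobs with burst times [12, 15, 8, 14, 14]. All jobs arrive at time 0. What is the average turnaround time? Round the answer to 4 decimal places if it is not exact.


Time quantum = 2
Execution trace:
  J1 runs 2 units, time = 2
  J2 runs 2 units, time = 4
  J3 runs 2 units, time = 6
  J4 runs 2 units, time = 8
  J5 runs 2 units, time = 10
  J1 runs 2 units, time = 12
  J2 runs 2 units, time = 14
  J3 runs 2 units, time = 16
  J4 runs 2 units, time = 18
  J5 runs 2 units, time = 20
  J1 runs 2 units, time = 22
  J2 runs 2 units, time = 24
  J3 runs 2 units, time = 26
  J4 runs 2 units, time = 28
  J5 runs 2 units, time = 30
  J1 runs 2 units, time = 32
  J2 runs 2 units, time = 34
  J3 runs 2 units, time = 36
  J4 runs 2 units, time = 38
  J5 runs 2 units, time = 40
  J1 runs 2 units, time = 42
  J2 runs 2 units, time = 44
  J4 runs 2 units, time = 46
  J5 runs 2 units, time = 48
  J1 runs 2 units, time = 50
  J2 runs 2 units, time = 52
  J4 runs 2 units, time = 54
  J5 runs 2 units, time = 56
  J2 runs 2 units, time = 58
  J4 runs 2 units, time = 60
  J5 runs 2 units, time = 62
  J2 runs 1 units, time = 63
Finish times: [50, 63, 36, 60, 62]
Average turnaround = 271/5 = 54.2

54.2


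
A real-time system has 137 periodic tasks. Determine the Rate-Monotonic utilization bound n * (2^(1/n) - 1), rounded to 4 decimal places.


Compute 2^(1/137) = 1.0050722892
Subtract 1: 1.0050722892 - 1 = 0.0050722892
Multiply by n: 137 * 0.0050722892 = 0.6949036204
Round to 4 dp: 0.6949

0.6949


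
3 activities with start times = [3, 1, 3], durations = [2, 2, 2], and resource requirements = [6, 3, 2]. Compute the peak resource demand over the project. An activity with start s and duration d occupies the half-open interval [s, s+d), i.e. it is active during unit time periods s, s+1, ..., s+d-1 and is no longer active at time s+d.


Each activity i is active on [start_i, start_i + duration_i).
Compute total resource usage per time slot:
  t=0: active resources = [], total = 0
  t=1: active resources = [3], total = 3
  t=2: active resources = [3], total = 3
  t=3: active resources = [6, 2], total = 8
  t=4: active resources = [6, 2], total = 8
Peak resource demand = 8

8


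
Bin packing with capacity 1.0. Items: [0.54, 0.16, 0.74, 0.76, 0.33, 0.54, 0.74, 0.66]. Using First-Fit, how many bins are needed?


Place items sequentially using First-Fit:
  Item 0.54 -> new Bin 1
  Item 0.16 -> Bin 1 (now 0.7)
  Item 0.74 -> new Bin 2
  Item 0.76 -> new Bin 3
  Item 0.33 -> new Bin 4
  Item 0.54 -> Bin 4 (now 0.87)
  Item 0.74 -> new Bin 5
  Item 0.66 -> new Bin 6
Total bins used = 6

6


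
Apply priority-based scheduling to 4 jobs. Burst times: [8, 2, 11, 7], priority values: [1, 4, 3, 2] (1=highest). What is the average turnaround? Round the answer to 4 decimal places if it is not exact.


Sort by priority (ascending = highest first):
Order: [(1, 8), (2, 7), (3, 11), (4, 2)]
Completion times:
  Priority 1, burst=8, C=8
  Priority 2, burst=7, C=15
  Priority 3, burst=11, C=26
  Priority 4, burst=2, C=28
Average turnaround = 77/4 = 19.25

19.25


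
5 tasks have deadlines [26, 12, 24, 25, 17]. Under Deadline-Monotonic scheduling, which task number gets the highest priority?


Sort tasks by relative deadline (ascending):
  Task 2: deadline = 12
  Task 5: deadline = 17
  Task 3: deadline = 24
  Task 4: deadline = 25
  Task 1: deadline = 26
Priority order (highest first): [2, 5, 3, 4, 1]
Highest priority task = 2

2


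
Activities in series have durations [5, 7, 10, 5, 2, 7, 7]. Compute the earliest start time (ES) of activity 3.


Activity 3 starts after activities 1 through 2 complete.
Predecessor durations: [5, 7]
ES = 5 + 7 = 12

12


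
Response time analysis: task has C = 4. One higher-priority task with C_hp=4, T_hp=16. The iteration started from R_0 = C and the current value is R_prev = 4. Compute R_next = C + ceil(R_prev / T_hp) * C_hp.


R_next = C + ceil(R_prev / T_hp) * C_hp
ceil(4 / 16) = ceil(0.25) = 1
Interference = 1 * 4 = 4
R_next = 4 + 4 = 8

8


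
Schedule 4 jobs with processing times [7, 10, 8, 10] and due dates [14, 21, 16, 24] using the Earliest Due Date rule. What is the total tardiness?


Sort by due date (EDD order): [(7, 14), (8, 16), (10, 21), (10, 24)]
Compute completion times and tardiness:
  Job 1: p=7, d=14, C=7, tardiness=max(0,7-14)=0
  Job 2: p=8, d=16, C=15, tardiness=max(0,15-16)=0
  Job 3: p=10, d=21, C=25, tardiness=max(0,25-21)=4
  Job 4: p=10, d=24, C=35, tardiness=max(0,35-24)=11
Total tardiness = 15

15


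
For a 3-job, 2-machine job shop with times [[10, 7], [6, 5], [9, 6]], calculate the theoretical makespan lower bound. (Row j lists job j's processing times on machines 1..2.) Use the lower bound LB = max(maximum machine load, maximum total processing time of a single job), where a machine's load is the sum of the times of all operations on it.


Machine loads:
  Machine 1: 10 + 6 + 9 = 25
  Machine 2: 7 + 5 + 6 = 18
Max machine load = 25
Job totals:
  Job 1: 17
  Job 2: 11
  Job 3: 15
Max job total = 17
Lower bound = max(25, 17) = 25

25


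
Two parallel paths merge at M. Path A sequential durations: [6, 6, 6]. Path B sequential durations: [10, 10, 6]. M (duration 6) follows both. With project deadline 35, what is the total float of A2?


Forward pass: ES(A2) = sum of predecessors on chain A = 6
EF = ES + duration = 6 + 6 = 12
Backward pass: LF(M) = deadline = 35; LS(M) = 35 - 6 = 29
LF(A2) = LS(M) - sum(successors on chain A) = 29 - 6 = 23
LS = LF - duration = 23 - 6 = 17
Total float = LS - ES = 17 - 6 = 11

11


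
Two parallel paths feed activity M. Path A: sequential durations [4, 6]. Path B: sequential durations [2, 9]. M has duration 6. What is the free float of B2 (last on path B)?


ES(B2) = sum of predecessors on chain B = 2
EF(B2) = ES + duration = 2 + 9 = 11
Successor of B2 is M. ES(M) = max(sum(A), sum(B)) = max(10, 11) = 11
Free float = ES(successor) - EF(current) = 11 - 11 = 0

0


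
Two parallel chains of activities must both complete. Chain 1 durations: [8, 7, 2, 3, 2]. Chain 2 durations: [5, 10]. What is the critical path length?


Path A total = 8 + 7 + 2 + 3 + 2 = 22
Path B total = 5 + 10 = 15
Critical path = longest path = max(22, 15) = 22

22


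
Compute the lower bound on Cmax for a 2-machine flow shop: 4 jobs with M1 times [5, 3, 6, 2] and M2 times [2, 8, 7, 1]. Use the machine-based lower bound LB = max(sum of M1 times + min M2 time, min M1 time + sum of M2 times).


LB1 = sum(M1 times) + min(M2 times) = 16 + 1 = 17
LB2 = min(M1 times) + sum(M2 times) = 2 + 18 = 20
Lower bound = max(LB1, LB2) = max(17, 20) = 20

20


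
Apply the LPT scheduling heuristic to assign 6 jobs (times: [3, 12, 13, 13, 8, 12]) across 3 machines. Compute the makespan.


Sort jobs in decreasing order (LPT): [13, 13, 12, 12, 8, 3]
Assign each job to the least loaded machine:
  Machine 1: jobs [13, 8], load = 21
  Machine 2: jobs [13, 3], load = 16
  Machine 3: jobs [12, 12], load = 24
Makespan = max load = 24

24


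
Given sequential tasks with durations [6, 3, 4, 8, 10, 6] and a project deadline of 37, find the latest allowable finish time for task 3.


LF(activity 3) = deadline - sum of successor durations
Successors: activities 4 through 6 with durations [8, 10, 6]
Sum of successor durations = 24
LF = 37 - 24 = 13

13


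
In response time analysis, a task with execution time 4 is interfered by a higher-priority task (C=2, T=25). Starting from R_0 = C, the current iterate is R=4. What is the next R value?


R_next = C + ceil(R_prev / T_hp) * C_hp
ceil(4 / 25) = ceil(0.16) = 1
Interference = 1 * 2 = 2
R_next = 4 + 2 = 6

6


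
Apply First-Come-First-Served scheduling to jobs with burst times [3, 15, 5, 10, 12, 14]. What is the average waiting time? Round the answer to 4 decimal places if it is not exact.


FCFS order (as given): [3, 15, 5, 10, 12, 14]
Waiting times:
  Job 1: wait = 0
  Job 2: wait = 3
  Job 3: wait = 18
  Job 4: wait = 23
  Job 5: wait = 33
  Job 6: wait = 45
Sum of waiting times = 122
Average waiting time = 122/6 = 20.3333

20.3333


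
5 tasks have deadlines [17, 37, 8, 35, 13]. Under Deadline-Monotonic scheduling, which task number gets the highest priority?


Sort tasks by relative deadline (ascending):
  Task 3: deadline = 8
  Task 5: deadline = 13
  Task 1: deadline = 17
  Task 4: deadline = 35
  Task 2: deadline = 37
Priority order (highest first): [3, 5, 1, 4, 2]
Highest priority task = 3

3


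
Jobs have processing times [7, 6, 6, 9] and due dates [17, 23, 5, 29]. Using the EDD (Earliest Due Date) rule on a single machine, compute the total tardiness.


Sort by due date (EDD order): [(6, 5), (7, 17), (6, 23), (9, 29)]
Compute completion times and tardiness:
  Job 1: p=6, d=5, C=6, tardiness=max(0,6-5)=1
  Job 2: p=7, d=17, C=13, tardiness=max(0,13-17)=0
  Job 3: p=6, d=23, C=19, tardiness=max(0,19-23)=0
  Job 4: p=9, d=29, C=28, tardiness=max(0,28-29)=0
Total tardiness = 1

1


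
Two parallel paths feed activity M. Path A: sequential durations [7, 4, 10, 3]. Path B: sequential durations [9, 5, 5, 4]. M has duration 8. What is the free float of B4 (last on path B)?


ES(B4) = sum of predecessors on chain B = 19
EF(B4) = ES + duration = 19 + 4 = 23
Successor of B4 is M. ES(M) = max(sum(A), sum(B)) = max(24, 23) = 24
Free float = ES(successor) - EF(current) = 24 - 23 = 1

1


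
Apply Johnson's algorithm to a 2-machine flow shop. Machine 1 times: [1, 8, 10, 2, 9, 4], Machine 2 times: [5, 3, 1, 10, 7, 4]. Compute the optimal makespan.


Apply Johnson's rule:
  Group 1 (a <= b): [(1, 1, 5), (4, 2, 10), (6, 4, 4)]
  Group 2 (a > b): [(5, 9, 7), (2, 8, 3), (3, 10, 1)]
Optimal job order: [1, 4, 6, 5, 2, 3]
Schedule:
  Job 1: M1 done at 1, M2 done at 6
  Job 4: M1 done at 3, M2 done at 16
  Job 6: M1 done at 7, M2 done at 20
  Job 5: M1 done at 16, M2 done at 27
  Job 2: M1 done at 24, M2 done at 30
  Job 3: M1 done at 34, M2 done at 35
Makespan = 35

35


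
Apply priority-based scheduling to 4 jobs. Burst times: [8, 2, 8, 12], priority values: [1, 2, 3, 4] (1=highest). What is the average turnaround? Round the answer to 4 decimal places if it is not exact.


Sort by priority (ascending = highest first):
Order: [(1, 8), (2, 2), (3, 8), (4, 12)]
Completion times:
  Priority 1, burst=8, C=8
  Priority 2, burst=2, C=10
  Priority 3, burst=8, C=18
  Priority 4, burst=12, C=30
Average turnaround = 66/4 = 16.5

16.5


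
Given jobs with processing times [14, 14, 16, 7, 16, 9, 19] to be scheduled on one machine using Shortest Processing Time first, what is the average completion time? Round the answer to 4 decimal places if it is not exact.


Sort jobs by processing time (SPT order): [7, 9, 14, 14, 16, 16, 19]
Compute completion times sequentially:
  Job 1: processing = 7, completes at 7
  Job 2: processing = 9, completes at 16
  Job 3: processing = 14, completes at 30
  Job 4: processing = 14, completes at 44
  Job 5: processing = 16, completes at 60
  Job 6: processing = 16, completes at 76
  Job 7: processing = 19, completes at 95
Sum of completion times = 328
Average completion time = 328/7 = 46.8571

46.8571


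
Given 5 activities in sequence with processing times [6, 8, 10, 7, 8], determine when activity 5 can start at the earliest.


Activity 5 starts after activities 1 through 4 complete.
Predecessor durations: [6, 8, 10, 7]
ES = 6 + 8 + 10 + 7 = 31

31


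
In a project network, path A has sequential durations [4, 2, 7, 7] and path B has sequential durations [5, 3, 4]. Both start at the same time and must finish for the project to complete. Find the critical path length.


Path A total = 4 + 2 + 7 + 7 = 20
Path B total = 5 + 3 + 4 = 12
Critical path = longest path = max(20, 12) = 20

20


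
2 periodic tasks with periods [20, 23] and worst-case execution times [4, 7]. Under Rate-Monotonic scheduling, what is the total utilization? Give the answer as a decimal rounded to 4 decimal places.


Compute individual utilizations (exact fractions):
  Task 1: C/T = 4/20 = 1/5 (approx. 0.2)
  Task 2: C/T = 7/23 (approx. 0.3043)
Total utilization U = 1/5 + 7/23 = 58/115
Rounded to 4 decimal places: U = 0.5043
RM (Liu & Layland) bound for 2 tasks = 0.828427; compare with U = 58/115 (approx. 0.504348)
U <= bound, so schedulable by RM sufficient condition.

0.5043


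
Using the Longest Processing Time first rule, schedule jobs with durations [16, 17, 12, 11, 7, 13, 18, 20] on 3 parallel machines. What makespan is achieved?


Sort jobs in decreasing order (LPT): [20, 18, 17, 16, 13, 12, 11, 7]
Assign each job to the least loaded machine:
  Machine 1: jobs [20, 12, 7], load = 39
  Machine 2: jobs [18, 13, 11], load = 42
  Machine 3: jobs [17, 16], load = 33
Makespan = max load = 42

42


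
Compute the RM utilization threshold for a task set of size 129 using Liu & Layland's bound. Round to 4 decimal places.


Compute 2^(1/129) = 1.0053876957
Subtract 1: 1.0053876957 - 1 = 0.0053876957
Multiply by n: 129 * 0.0053876957 = 0.6950127453
Round to 4 dp: 0.6950

0.6950


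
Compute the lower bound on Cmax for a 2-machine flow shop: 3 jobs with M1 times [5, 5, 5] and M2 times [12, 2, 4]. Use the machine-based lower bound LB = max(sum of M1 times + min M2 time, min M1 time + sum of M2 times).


LB1 = sum(M1 times) + min(M2 times) = 15 + 2 = 17
LB2 = min(M1 times) + sum(M2 times) = 5 + 18 = 23
Lower bound = max(LB1, LB2) = max(17, 23) = 23

23


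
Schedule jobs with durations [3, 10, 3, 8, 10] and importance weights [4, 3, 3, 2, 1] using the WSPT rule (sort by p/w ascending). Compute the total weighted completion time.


Compute p/w ratios and sort ascending (WSPT): [(3, 4), (3, 3), (10, 3), (8, 2), (10, 1)]
Compute weighted completion times:
  Job (p=3,w=4): C=3, w*C=4*3=12
  Job (p=3,w=3): C=6, w*C=3*6=18
  Job (p=10,w=3): C=16, w*C=3*16=48
  Job (p=8,w=2): C=24, w*C=2*24=48
  Job (p=10,w=1): C=34, w*C=1*34=34
Total weighted completion time = 160

160


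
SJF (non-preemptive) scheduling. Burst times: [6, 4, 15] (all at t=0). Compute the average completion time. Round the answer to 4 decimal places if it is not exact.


SJF order (ascending): [4, 6, 15]
Completion times:
  Job 1: burst=4, C=4
  Job 2: burst=6, C=10
  Job 3: burst=15, C=25
Average completion = 39/3 = 13.0

13.0


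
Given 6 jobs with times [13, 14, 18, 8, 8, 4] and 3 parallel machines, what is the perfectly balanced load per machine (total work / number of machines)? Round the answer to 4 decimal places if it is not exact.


Total processing time = 13 + 14 + 18 + 8 + 8 + 4 = 65
Number of machines = 3
Ideal balanced load = 65 / 3 = 21.6667

21.6667


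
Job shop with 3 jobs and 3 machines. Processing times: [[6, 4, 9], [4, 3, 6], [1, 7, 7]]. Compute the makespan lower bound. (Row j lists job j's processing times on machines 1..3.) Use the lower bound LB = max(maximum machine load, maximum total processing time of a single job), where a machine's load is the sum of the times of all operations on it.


Machine loads:
  Machine 1: 6 + 4 + 1 = 11
  Machine 2: 4 + 3 + 7 = 14
  Machine 3: 9 + 6 + 7 = 22
Max machine load = 22
Job totals:
  Job 1: 19
  Job 2: 13
  Job 3: 15
Max job total = 19
Lower bound = max(22, 19) = 22

22


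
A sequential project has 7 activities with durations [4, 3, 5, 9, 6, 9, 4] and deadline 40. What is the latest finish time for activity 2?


LF(activity 2) = deadline - sum of successor durations
Successors: activities 3 through 7 with durations [5, 9, 6, 9, 4]
Sum of successor durations = 33
LF = 40 - 33 = 7

7


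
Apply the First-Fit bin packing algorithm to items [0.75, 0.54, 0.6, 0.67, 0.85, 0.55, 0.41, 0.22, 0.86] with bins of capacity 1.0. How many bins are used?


Place items sequentially using First-Fit:
  Item 0.75 -> new Bin 1
  Item 0.54 -> new Bin 2
  Item 0.6 -> new Bin 3
  Item 0.67 -> new Bin 4
  Item 0.85 -> new Bin 5
  Item 0.55 -> new Bin 6
  Item 0.41 -> Bin 2 (now 0.95)
  Item 0.22 -> Bin 1 (now 0.97)
  Item 0.86 -> new Bin 7
Total bins used = 7

7


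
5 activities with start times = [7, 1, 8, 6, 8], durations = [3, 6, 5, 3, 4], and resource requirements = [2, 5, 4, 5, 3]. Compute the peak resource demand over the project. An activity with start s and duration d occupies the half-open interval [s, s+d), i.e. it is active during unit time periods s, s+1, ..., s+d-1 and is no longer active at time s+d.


Each activity i is active on [start_i, start_i + duration_i).
Compute total resource usage per time slot:
  t=0: active resources = [], total = 0
  t=1: active resources = [5], total = 5
  t=2: active resources = [5], total = 5
  t=3: active resources = [5], total = 5
  t=4: active resources = [5], total = 5
  t=5: active resources = [5], total = 5
  t=6: active resources = [5, 5], total = 10
  t=7: active resources = [2, 5], total = 7
  t=8: active resources = [2, 4, 5, 3], total = 14
  t=9: active resources = [2, 4, 3], total = 9
  t=10: active resources = [4, 3], total = 7
  t=11: active resources = [4, 3], total = 7
  t=12: active resources = [4], total = 4
Peak resource demand = 14

14


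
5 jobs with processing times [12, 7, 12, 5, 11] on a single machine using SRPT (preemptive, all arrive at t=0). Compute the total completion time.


Since all jobs arrive at t=0, SRPT equals SPT ordering.
SPT order: [5, 7, 11, 12, 12]
Completion times:
  Job 1: p=5, C=5
  Job 2: p=7, C=12
  Job 3: p=11, C=23
  Job 4: p=12, C=35
  Job 5: p=12, C=47
Total completion time = 5 + 12 + 23 + 35 + 47 = 122

122


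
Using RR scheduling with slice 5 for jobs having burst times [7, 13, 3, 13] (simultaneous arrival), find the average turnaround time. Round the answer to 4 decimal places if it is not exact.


Time quantum = 5
Execution trace:
  J1 runs 5 units, time = 5
  J2 runs 5 units, time = 10
  J3 runs 3 units, time = 13
  J4 runs 5 units, time = 18
  J1 runs 2 units, time = 20
  J2 runs 5 units, time = 25
  J4 runs 5 units, time = 30
  J2 runs 3 units, time = 33
  J4 runs 3 units, time = 36
Finish times: [20, 33, 13, 36]
Average turnaround = 102/4 = 25.5

25.5


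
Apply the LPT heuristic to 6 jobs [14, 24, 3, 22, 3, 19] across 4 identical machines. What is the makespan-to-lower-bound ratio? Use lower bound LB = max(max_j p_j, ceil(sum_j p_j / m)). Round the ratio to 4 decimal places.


LPT order: [24, 22, 19, 14, 3, 3]
Machine loads after assignment: [24, 22, 19, 20]
LPT makespan = 24
Lower bound = max(max_job, ceil(total/4)) = max(24, 22) = 24
Ratio = 24 / 24 = 1.0

1.0


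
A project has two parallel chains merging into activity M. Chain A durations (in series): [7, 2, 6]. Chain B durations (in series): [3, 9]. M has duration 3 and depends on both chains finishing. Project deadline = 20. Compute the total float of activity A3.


Forward pass: ES(A3) = sum of predecessors on chain A = 9
EF = ES + duration = 9 + 6 = 15
Backward pass: LF(M) = deadline = 20; LS(M) = 20 - 3 = 17
LF(A3) = LS(M) - sum(successors on chain A) = 17 - 0 = 17
LS = LF - duration = 17 - 6 = 11
Total float = LS - ES = 11 - 9 = 2

2


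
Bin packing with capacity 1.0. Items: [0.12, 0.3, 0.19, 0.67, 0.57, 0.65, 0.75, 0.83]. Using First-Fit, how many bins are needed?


Place items sequentially using First-Fit:
  Item 0.12 -> new Bin 1
  Item 0.3 -> Bin 1 (now 0.42)
  Item 0.19 -> Bin 1 (now 0.61)
  Item 0.67 -> new Bin 2
  Item 0.57 -> new Bin 3
  Item 0.65 -> new Bin 4
  Item 0.75 -> new Bin 5
  Item 0.83 -> new Bin 6
Total bins used = 6

6


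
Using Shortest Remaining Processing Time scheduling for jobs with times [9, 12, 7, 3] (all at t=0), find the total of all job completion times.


Since all jobs arrive at t=0, SRPT equals SPT ordering.
SPT order: [3, 7, 9, 12]
Completion times:
  Job 1: p=3, C=3
  Job 2: p=7, C=10
  Job 3: p=9, C=19
  Job 4: p=12, C=31
Total completion time = 3 + 10 + 19 + 31 = 63

63


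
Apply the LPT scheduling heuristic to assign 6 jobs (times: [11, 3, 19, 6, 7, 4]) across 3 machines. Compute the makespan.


Sort jobs in decreasing order (LPT): [19, 11, 7, 6, 4, 3]
Assign each job to the least loaded machine:
  Machine 1: jobs [19], load = 19
  Machine 2: jobs [11, 4], load = 15
  Machine 3: jobs [7, 6, 3], load = 16
Makespan = max load = 19

19


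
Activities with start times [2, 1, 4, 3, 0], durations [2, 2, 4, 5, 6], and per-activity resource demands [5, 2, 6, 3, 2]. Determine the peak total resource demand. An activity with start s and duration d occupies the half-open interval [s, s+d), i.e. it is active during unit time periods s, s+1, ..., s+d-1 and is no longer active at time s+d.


Each activity i is active on [start_i, start_i + duration_i).
Compute total resource usage per time slot:
  t=0: active resources = [2], total = 2
  t=1: active resources = [2, 2], total = 4
  t=2: active resources = [5, 2, 2], total = 9
  t=3: active resources = [5, 3, 2], total = 10
  t=4: active resources = [6, 3, 2], total = 11
  t=5: active resources = [6, 3, 2], total = 11
  t=6: active resources = [6, 3], total = 9
  t=7: active resources = [6, 3], total = 9
Peak resource demand = 11

11


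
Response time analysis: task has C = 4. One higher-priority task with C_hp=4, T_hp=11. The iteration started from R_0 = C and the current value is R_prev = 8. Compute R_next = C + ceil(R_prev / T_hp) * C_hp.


R_next = C + ceil(R_prev / T_hp) * C_hp
ceil(8 / 11) = ceil(0.7273) = 1
Interference = 1 * 4 = 4
R_next = 4 + 4 = 8
R_next = R_prev, so the iteration has converged (response time = 8).

8


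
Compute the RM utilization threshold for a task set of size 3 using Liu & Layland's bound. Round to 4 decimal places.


Compute 2^(1/3) = 1.2599210499
Subtract 1: 1.2599210499 - 1 = 0.2599210499
Multiply by n: 3 * 0.2599210499 = 0.7797631497
Round to 4 dp: 0.7798

0.7798


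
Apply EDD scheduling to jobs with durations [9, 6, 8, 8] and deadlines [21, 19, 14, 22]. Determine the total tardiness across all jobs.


Sort by due date (EDD order): [(8, 14), (6, 19), (9, 21), (8, 22)]
Compute completion times and tardiness:
  Job 1: p=8, d=14, C=8, tardiness=max(0,8-14)=0
  Job 2: p=6, d=19, C=14, tardiness=max(0,14-19)=0
  Job 3: p=9, d=21, C=23, tardiness=max(0,23-21)=2
  Job 4: p=8, d=22, C=31, tardiness=max(0,31-22)=9
Total tardiness = 11

11


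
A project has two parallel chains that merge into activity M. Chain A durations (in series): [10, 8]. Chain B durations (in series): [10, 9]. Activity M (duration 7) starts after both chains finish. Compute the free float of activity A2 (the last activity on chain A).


ES(A2) = sum of predecessors on chain A = 10
EF(A2) = ES + duration = 10 + 8 = 18
Successor of A2 is M. ES(M) = max(sum(A), sum(B)) = max(18, 19) = 19
Free float = ES(successor) - EF(current) = 19 - 18 = 1

1


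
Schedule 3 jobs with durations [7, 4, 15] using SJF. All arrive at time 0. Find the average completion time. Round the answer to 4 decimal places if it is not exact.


SJF order (ascending): [4, 7, 15]
Completion times:
  Job 1: burst=4, C=4
  Job 2: burst=7, C=11
  Job 3: burst=15, C=26
Average completion = 41/3 = 13.6667

13.6667


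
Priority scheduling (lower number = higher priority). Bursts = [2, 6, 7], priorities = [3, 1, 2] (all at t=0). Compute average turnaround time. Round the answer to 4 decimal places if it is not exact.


Sort by priority (ascending = highest first):
Order: [(1, 6), (2, 7), (3, 2)]
Completion times:
  Priority 1, burst=6, C=6
  Priority 2, burst=7, C=13
  Priority 3, burst=2, C=15
Average turnaround = 34/3 = 11.3333

11.3333


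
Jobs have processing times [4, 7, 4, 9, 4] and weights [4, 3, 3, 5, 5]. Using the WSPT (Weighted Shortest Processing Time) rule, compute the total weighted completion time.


Compute p/w ratios and sort ascending (WSPT): [(4, 5), (4, 4), (4, 3), (9, 5), (7, 3)]
Compute weighted completion times:
  Job (p=4,w=5): C=4, w*C=5*4=20
  Job (p=4,w=4): C=8, w*C=4*8=32
  Job (p=4,w=3): C=12, w*C=3*12=36
  Job (p=9,w=5): C=21, w*C=5*21=105
  Job (p=7,w=3): C=28, w*C=3*28=84
Total weighted completion time = 277

277


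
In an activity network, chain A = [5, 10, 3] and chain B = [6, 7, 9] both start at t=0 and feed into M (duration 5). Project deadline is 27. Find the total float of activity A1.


Forward pass: ES(A1) = sum of predecessors on chain A = 0
EF = ES + duration = 0 + 5 = 5
Backward pass: LF(M) = deadline = 27; LS(M) = 27 - 5 = 22
LF(A1) = LS(M) - sum(successors on chain A) = 22 - 13 = 9
LS = LF - duration = 9 - 5 = 4
Total float = LS - ES = 4 - 0 = 4

4


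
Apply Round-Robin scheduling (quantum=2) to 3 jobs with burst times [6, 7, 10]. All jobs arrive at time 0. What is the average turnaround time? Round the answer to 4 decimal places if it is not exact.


Time quantum = 2
Execution trace:
  J1 runs 2 units, time = 2
  J2 runs 2 units, time = 4
  J3 runs 2 units, time = 6
  J1 runs 2 units, time = 8
  J2 runs 2 units, time = 10
  J3 runs 2 units, time = 12
  J1 runs 2 units, time = 14
  J2 runs 2 units, time = 16
  J3 runs 2 units, time = 18
  J2 runs 1 units, time = 19
  J3 runs 2 units, time = 21
  J3 runs 2 units, time = 23
Finish times: [14, 19, 23]
Average turnaround = 56/3 = 18.6667

18.6667


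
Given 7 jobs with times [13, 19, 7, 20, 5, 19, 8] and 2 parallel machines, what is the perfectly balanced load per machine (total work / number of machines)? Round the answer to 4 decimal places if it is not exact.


Total processing time = 13 + 19 + 7 + 20 + 5 + 19 + 8 = 91
Number of machines = 2
Ideal balanced load = 91 / 2 = 45.5

45.5


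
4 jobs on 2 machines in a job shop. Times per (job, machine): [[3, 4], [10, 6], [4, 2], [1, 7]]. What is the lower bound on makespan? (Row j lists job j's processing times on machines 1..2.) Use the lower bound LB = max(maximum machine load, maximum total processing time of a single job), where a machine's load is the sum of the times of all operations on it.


Machine loads:
  Machine 1: 3 + 10 + 4 + 1 = 18
  Machine 2: 4 + 6 + 2 + 7 = 19
Max machine load = 19
Job totals:
  Job 1: 7
  Job 2: 16
  Job 3: 6
  Job 4: 8
Max job total = 16
Lower bound = max(19, 16) = 19

19


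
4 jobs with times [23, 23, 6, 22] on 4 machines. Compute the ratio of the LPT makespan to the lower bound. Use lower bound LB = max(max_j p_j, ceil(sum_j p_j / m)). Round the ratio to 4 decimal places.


LPT order: [23, 23, 22, 6]
Machine loads after assignment: [23, 23, 22, 6]
LPT makespan = 23
Lower bound = max(max_job, ceil(total/4)) = max(23, 19) = 23
Ratio = 23 / 23 = 1.0

1.0


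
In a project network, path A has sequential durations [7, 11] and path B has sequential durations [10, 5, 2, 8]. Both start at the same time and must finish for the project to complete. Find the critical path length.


Path A total = 7 + 11 = 18
Path B total = 10 + 5 + 2 + 8 = 25
Critical path = longest path = max(18, 25) = 25

25


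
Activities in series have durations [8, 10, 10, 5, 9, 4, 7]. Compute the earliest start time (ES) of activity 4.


Activity 4 starts after activities 1 through 3 complete.
Predecessor durations: [8, 10, 10]
ES = 8 + 10 + 10 = 28

28


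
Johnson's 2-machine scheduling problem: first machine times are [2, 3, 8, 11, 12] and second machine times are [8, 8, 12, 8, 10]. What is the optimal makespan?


Apply Johnson's rule:
  Group 1 (a <= b): [(1, 2, 8), (2, 3, 8), (3, 8, 12)]
  Group 2 (a > b): [(5, 12, 10), (4, 11, 8)]
Optimal job order: [1, 2, 3, 5, 4]
Schedule:
  Job 1: M1 done at 2, M2 done at 10
  Job 2: M1 done at 5, M2 done at 18
  Job 3: M1 done at 13, M2 done at 30
  Job 5: M1 done at 25, M2 done at 40
  Job 4: M1 done at 36, M2 done at 48
Makespan = 48

48


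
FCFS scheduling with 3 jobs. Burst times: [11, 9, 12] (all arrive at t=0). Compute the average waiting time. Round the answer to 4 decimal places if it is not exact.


FCFS order (as given): [11, 9, 12]
Waiting times:
  Job 1: wait = 0
  Job 2: wait = 11
  Job 3: wait = 20
Sum of waiting times = 31
Average waiting time = 31/3 = 10.3333

10.3333


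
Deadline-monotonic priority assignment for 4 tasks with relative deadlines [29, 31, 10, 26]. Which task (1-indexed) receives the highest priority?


Sort tasks by relative deadline (ascending):
  Task 3: deadline = 10
  Task 4: deadline = 26
  Task 1: deadline = 29
  Task 2: deadline = 31
Priority order (highest first): [3, 4, 1, 2]
Highest priority task = 3

3


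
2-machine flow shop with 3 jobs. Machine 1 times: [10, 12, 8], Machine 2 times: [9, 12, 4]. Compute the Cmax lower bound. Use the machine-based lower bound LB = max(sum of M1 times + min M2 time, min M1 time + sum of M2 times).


LB1 = sum(M1 times) + min(M2 times) = 30 + 4 = 34
LB2 = min(M1 times) + sum(M2 times) = 8 + 25 = 33
Lower bound = max(LB1, LB2) = max(34, 33) = 34

34


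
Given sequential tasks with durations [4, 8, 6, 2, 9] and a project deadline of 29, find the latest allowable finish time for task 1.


LF(activity 1) = deadline - sum of successor durations
Successors: activities 2 through 5 with durations [8, 6, 2, 9]
Sum of successor durations = 25
LF = 29 - 25 = 4

4


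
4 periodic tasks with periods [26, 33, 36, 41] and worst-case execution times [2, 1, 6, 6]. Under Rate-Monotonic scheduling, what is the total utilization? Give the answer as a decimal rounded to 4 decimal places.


Compute individual utilizations (exact fractions):
  Task 1: C/T = 2/26 = 1/13 (approx. 0.0769)
  Task 2: C/T = 1/33 (approx. 0.0303)
  Task 3: C/T = 6/36 = 1/6 (approx. 0.1667)
  Task 4: C/T = 6/41 (approx. 0.1463)
Total utilization U = 1/13 + 1/33 + 1/6 + 6/41 = 14783/35178
Rounded to 4 decimal places: U = 0.4202
RM (Liu & Layland) bound for 4 tasks = 0.756828; compare with U = 14783/35178 (approx. 0.420234)
U <= bound, so schedulable by RM sufficient condition.

0.4202


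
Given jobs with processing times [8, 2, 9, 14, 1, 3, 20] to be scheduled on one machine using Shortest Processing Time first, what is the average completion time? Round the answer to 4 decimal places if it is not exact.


Sort jobs by processing time (SPT order): [1, 2, 3, 8, 9, 14, 20]
Compute completion times sequentially:
  Job 1: processing = 1, completes at 1
  Job 2: processing = 2, completes at 3
  Job 3: processing = 3, completes at 6
  Job 4: processing = 8, completes at 14
  Job 5: processing = 9, completes at 23
  Job 6: processing = 14, completes at 37
  Job 7: processing = 20, completes at 57
Sum of completion times = 141
Average completion time = 141/7 = 20.1429

20.1429


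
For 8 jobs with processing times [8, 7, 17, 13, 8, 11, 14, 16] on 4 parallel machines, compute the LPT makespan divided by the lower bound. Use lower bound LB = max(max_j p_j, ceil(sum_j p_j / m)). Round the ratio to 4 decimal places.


LPT order: [17, 16, 14, 13, 11, 8, 8, 7]
Machine loads after assignment: [24, 24, 22, 24]
LPT makespan = 24
Lower bound = max(max_job, ceil(total/4)) = max(17, 24) = 24
Ratio = 24 / 24 = 1.0

1.0


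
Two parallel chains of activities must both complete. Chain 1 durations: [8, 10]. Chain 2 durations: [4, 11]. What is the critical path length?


Path A total = 8 + 10 = 18
Path B total = 4 + 11 = 15
Critical path = longest path = max(18, 15) = 18

18


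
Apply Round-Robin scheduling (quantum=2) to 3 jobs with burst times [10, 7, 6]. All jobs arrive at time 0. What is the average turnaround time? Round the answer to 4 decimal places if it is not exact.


Time quantum = 2
Execution trace:
  J1 runs 2 units, time = 2
  J2 runs 2 units, time = 4
  J3 runs 2 units, time = 6
  J1 runs 2 units, time = 8
  J2 runs 2 units, time = 10
  J3 runs 2 units, time = 12
  J1 runs 2 units, time = 14
  J2 runs 2 units, time = 16
  J3 runs 2 units, time = 18
  J1 runs 2 units, time = 20
  J2 runs 1 units, time = 21
  J1 runs 2 units, time = 23
Finish times: [23, 21, 18]
Average turnaround = 62/3 = 20.6667

20.6667


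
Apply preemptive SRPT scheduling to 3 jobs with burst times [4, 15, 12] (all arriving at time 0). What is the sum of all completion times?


Since all jobs arrive at t=0, SRPT equals SPT ordering.
SPT order: [4, 12, 15]
Completion times:
  Job 1: p=4, C=4
  Job 2: p=12, C=16
  Job 3: p=15, C=31
Total completion time = 4 + 16 + 31 = 51

51


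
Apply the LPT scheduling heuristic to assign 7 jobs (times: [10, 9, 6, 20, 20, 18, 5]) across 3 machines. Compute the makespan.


Sort jobs in decreasing order (LPT): [20, 20, 18, 10, 9, 6, 5]
Assign each job to the least loaded machine:
  Machine 1: jobs [20, 9], load = 29
  Machine 2: jobs [20, 6, 5], load = 31
  Machine 3: jobs [18, 10], load = 28
Makespan = max load = 31

31


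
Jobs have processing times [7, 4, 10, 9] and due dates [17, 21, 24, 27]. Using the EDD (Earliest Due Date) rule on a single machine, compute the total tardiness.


Sort by due date (EDD order): [(7, 17), (4, 21), (10, 24), (9, 27)]
Compute completion times and tardiness:
  Job 1: p=7, d=17, C=7, tardiness=max(0,7-17)=0
  Job 2: p=4, d=21, C=11, tardiness=max(0,11-21)=0
  Job 3: p=10, d=24, C=21, tardiness=max(0,21-24)=0
  Job 4: p=9, d=27, C=30, tardiness=max(0,30-27)=3
Total tardiness = 3

3


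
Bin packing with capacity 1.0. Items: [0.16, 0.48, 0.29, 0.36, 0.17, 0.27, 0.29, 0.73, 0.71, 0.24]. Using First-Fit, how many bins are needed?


Place items sequentially using First-Fit:
  Item 0.16 -> new Bin 1
  Item 0.48 -> Bin 1 (now 0.64)
  Item 0.29 -> Bin 1 (now 0.93)
  Item 0.36 -> new Bin 2
  Item 0.17 -> Bin 2 (now 0.53)
  Item 0.27 -> Bin 2 (now 0.8)
  Item 0.29 -> new Bin 3
  Item 0.73 -> new Bin 4
  Item 0.71 -> Bin 3 (now 1.0)
  Item 0.24 -> Bin 4 (now 0.97)
Total bins used = 4

4


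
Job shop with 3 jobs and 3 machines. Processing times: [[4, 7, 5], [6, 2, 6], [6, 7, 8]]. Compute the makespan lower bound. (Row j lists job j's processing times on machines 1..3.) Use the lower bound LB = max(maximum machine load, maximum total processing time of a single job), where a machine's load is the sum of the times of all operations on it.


Machine loads:
  Machine 1: 4 + 6 + 6 = 16
  Machine 2: 7 + 2 + 7 = 16
  Machine 3: 5 + 6 + 8 = 19
Max machine load = 19
Job totals:
  Job 1: 16
  Job 2: 14
  Job 3: 21
Max job total = 21
Lower bound = max(19, 21) = 21

21


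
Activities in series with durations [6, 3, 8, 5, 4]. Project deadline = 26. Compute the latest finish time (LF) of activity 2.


LF(activity 2) = deadline - sum of successor durations
Successors: activities 3 through 5 with durations [8, 5, 4]
Sum of successor durations = 17
LF = 26 - 17 = 9

9


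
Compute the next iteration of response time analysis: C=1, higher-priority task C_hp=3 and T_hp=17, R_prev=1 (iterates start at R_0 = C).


R_next = C + ceil(R_prev / T_hp) * C_hp
ceil(1 / 17) = ceil(0.0588) = 1
Interference = 1 * 3 = 3
R_next = 1 + 3 = 4

4


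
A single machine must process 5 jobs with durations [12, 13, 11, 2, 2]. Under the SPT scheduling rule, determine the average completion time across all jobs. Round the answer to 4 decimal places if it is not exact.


Sort jobs by processing time (SPT order): [2, 2, 11, 12, 13]
Compute completion times sequentially:
  Job 1: processing = 2, completes at 2
  Job 2: processing = 2, completes at 4
  Job 3: processing = 11, completes at 15
  Job 4: processing = 12, completes at 27
  Job 5: processing = 13, completes at 40
Sum of completion times = 88
Average completion time = 88/5 = 17.6

17.6


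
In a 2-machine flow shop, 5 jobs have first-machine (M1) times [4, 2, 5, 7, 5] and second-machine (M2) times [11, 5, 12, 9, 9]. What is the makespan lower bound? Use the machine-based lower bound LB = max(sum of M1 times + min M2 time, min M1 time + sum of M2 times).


LB1 = sum(M1 times) + min(M2 times) = 23 + 5 = 28
LB2 = min(M1 times) + sum(M2 times) = 2 + 46 = 48
Lower bound = max(LB1, LB2) = max(28, 48) = 48

48


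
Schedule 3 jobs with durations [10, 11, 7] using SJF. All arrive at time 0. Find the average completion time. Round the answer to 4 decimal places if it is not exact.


SJF order (ascending): [7, 10, 11]
Completion times:
  Job 1: burst=7, C=7
  Job 2: burst=10, C=17
  Job 3: burst=11, C=28
Average completion = 52/3 = 17.3333

17.3333


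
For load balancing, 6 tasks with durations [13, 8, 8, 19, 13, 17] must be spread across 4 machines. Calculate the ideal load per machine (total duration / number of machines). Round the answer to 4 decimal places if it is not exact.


Total processing time = 13 + 8 + 8 + 19 + 13 + 17 = 78
Number of machines = 4
Ideal balanced load = 78 / 4 = 19.5

19.5
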